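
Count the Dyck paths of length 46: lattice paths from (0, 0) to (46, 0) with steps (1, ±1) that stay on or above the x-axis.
C_23 = 343059613650

These Dyck paths are counted by the Catalan number C_n = (1/(n + 1)) · C(2n, n). For n = 23: C_23 = (1/24) · C(46, 23) = 8233430727600/24 = 343059613650.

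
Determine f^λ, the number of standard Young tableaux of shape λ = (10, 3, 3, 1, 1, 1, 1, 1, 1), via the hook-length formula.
# SYT of shape (10, 3, 3, 1, 1, 1, 1, 1, 1) = 144848704

Hook-length formula: f^λ = n! / Π hook(c), product over all cells c of the Young diagram. For λ = (10, 3, 3, 1, 1, 1, 1, 1, 1), n = 22 boxes. Hook lengths by row (left-to-right, top-to-bottom): [18, 11, 10, 7, 6, 5, 4, 3, 2, 1]; [10, 3, 2]; [9, 2, 1]; [6]; [5]; [4]; [3]; [2]; [1]. Product of hooks = 7759825920000. So f^λ = 22! / 7759825920000 = 1124000727777607680000 / 7759825920000 = 144848704.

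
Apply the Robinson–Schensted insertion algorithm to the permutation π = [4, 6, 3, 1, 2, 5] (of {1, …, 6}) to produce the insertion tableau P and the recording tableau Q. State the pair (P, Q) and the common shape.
P = [1, 2, 5] / [3, 6] / [4];  Q = [1, 2, 6] / [3, 5] / [4];  common shape = (3, 2, 1)

Row-insert the values π_1, π_2, … into P one at a time, bumping the leftmost entry strictly greater than the inserted value down to the next row. The recording tableau Q records, in position (i, j), the step at which that cell was added to P.
  Insert 4 (step 1): P = [4];  Q = [1]
  Insert 6 (step 2): P = [4, 6];  Q = [1, 2]
  Insert 3 (step 3): P = [3, 6] / [4];  Q = [1, 2] / [3]
  Insert 1 (step 4): P = [1, 6] / [3] / [4];  Q = [1, 2] / [3] / [4]
  Insert 2 (step 5): P = [1, 2] / [3, 6] / [4];  Q = [1, 2] / [3, 5] / [4]
  Insert 5 (step 6): P = [1, 2, 5] / [3, 6] / [4];  Q = [1, 2, 6] / [3, 5] / [4]
Final shape: (3, 2, 1).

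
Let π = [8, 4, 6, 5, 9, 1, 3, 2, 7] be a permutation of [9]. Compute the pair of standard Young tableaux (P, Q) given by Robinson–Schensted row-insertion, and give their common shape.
P = [1, 2, 7] / [3, 5, 9] / [4] / [6] / [8];  Q = [1, 3, 5] / [2, 7, 9] / [4] / [6] / [8];  common shape = (3, 3, 1, 1, 1)

Row-insert the values π_1, π_2, … into P one at a time, bumping the leftmost entry strictly greater than the inserted value down to the next row. The recording tableau Q records, in position (i, j), the step at which that cell was added to P.
  Insert 8 (step 1): P = [8];  Q = [1]
  Insert 4 (step 2): P = [4] / [8];  Q = [1] / [2]
  Insert 6 (step 3): P = [4, 6] / [8];  Q = [1, 3] / [2]
  Insert 5 (step 4): P = [4, 5] / [6] / [8];  Q = [1, 3] / [2] / [4]
  Insert 9 (step 5): P = [4, 5, 9] / [6] / [8];  Q = [1, 3, 5] / [2] / [4]
  Insert 1 (step 6): P = [1, 5, 9] / [4] / [6] / [8];  Q = [1, 3, 5] / [2] / [4] / [6]
  Insert 3 (step 7): P = [1, 3, 9] / [4, 5] / [6] / [8];  Q = [1, 3, 5] / [2, 7] / [4] / [6]
  Insert 2 (step 8): P = [1, 2, 9] / [3, 5] / [4] / [6] / [8];  Q = [1, 3, 5] / [2, 7] / [4] / [6] / [8]
  Insert 7 (step 9): P = [1, 2, 7] / [3, 5, 9] / [4] / [6] / [8];  Q = [1, 3, 5] / [2, 7, 9] / [4] / [6] / [8]
Final shape: (3, 3, 1, 1, 1).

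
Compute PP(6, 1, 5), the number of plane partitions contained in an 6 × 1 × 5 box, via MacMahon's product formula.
PP(6, 1, 5) = 462

Evaluate the triple product over i = 1..6, j = 1..1, k = 1..5. The factors are (2/1) · (3/2) · (4/3) · (5/4) · (6/5) · (3/2) · (4/3) · (5/4) · … (30 factors total). The numerators and denominators telescope so the product is an integer; carrying out the multiplication exactly gives PP(6, 1, 5) = 462.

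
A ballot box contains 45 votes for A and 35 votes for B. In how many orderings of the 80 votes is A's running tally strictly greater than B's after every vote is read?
Strict-lead orderings = 7237577480931700810180

Total orderings of the 80 votes with 45 for A: C(80, 45) = 57900619847453606481440. By the Bertrand ballot formula (Cycle Lemma / reflection principle), the number of orderings in which A is strictly ahead of B throughout is (p − q)/(p + q) · C(p + q, p) = (45 − 35)/(45 + 35) · 57900619847453606481440 = 7237577480931700810180.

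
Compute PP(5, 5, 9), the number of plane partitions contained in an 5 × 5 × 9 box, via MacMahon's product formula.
PP(5, 5, 9) = 1566039386912

Evaluate the triple product over i = 1..5, j = 1..5, k = 1..9. The factors are (2/1) · (3/2) · (4/3) · (5/4) · (6/5) · (7/6) · (8/7) · (9/8) · … (225 factors total). The numerators and denominators telescope so the product is an integer; carrying out the multiplication exactly gives PP(5, 5, 9) = 1566039386912.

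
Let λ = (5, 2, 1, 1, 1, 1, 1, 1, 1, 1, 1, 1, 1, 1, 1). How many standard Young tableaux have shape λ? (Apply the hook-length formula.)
# SYT of shape (5, 2, 1, 1, 1, 1, 1, 1, 1, 1, 1, 1, 1, 1, 1) = 45696

Hook-length formula: f^λ = n! / Π hook(c), product over all cells c of the Young diagram. For λ = (5, 2, 1, 1, 1, 1, 1, 1, 1, 1, 1, 1, 1, 1, 1), n = 20 boxes. Hook lengths by row (left-to-right, top-to-bottom): [19, 5, 3, 2, 1]; [15, 1]; [13]; [12]; [11]; [10]; [9]; [8]; [7]; [6]; [5]; [4]; [3]; [2]; [1]. Product of hooks = 53241027840000. So f^λ = 20! / 53241027840000 = 2432902008176640000 / 53241027840000 = 45696.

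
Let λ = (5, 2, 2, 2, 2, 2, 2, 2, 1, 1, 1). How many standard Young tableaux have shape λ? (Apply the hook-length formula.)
# SYT of shape (5, 2, 2, 2, 2, 2, 2, 2, 1, 1, 1) = 22573824

Hook-length formula: f^λ = n! / Π hook(c), product over all cells c of the Young diagram. For λ = (5, 2, 2, 2, 2, 2, 2, 2, 1, 1, 1), n = 22 boxes. Hook lengths by row (left-to-right, top-to-bottom): [15, 11, 3, 2, 1]; [11, 7]; [10, 6]; [9, 5]; [8, 4]; [7, 3]; [6, 2]; [5, 1]; [3]; [2]; [1]. Product of hooks = 49792216320000. So f^λ = 22! / 49792216320000 = 1124000727777607680000 / 49792216320000 = 22573824.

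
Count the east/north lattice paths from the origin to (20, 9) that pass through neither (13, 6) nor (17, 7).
Number of paths = 4654725

Inclusion–exclusion. Total paths: C(29, 20) = 10015005. Through P₁: C(19, 13)·C(10, 7) = 3255840. Through P₂: C(24, 17)·C(5, 3) = 3461040. Since P₁ is strictly southwest of P₂, a monotone path through both must visit P₁ then P₂; paths through both = C(19, 13)·C(5, 4)·C(5, 3) = 1356600. Avoid both = 10015005 − 3255840 − 3461040 + 1356600 = 4654725.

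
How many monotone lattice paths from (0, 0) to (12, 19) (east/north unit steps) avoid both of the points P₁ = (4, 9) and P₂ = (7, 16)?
Number of paths = 100909563

Inclusion–exclusion. Total paths: C(31, 12) = 141120525. Through P₁: C(13, 4)·C(18, 8) = 31286970. Through P₂: C(23, 7)·C(8, 5) = 13728792. Since P₁ is strictly southwest of P₂, a monotone path through both must visit P₁ then P₂; paths through both = C(13, 4)·C(10, 3)·C(8, 5) = 4804800. Avoid both = 141120525 − 31286970 − 13728792 + 4804800 = 100909563.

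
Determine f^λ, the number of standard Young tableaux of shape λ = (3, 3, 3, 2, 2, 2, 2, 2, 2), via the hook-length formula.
# SYT of shape (3, 3, 3, 2, 2, 2, 2, 2, 2) = 3292016

Hook-length formula: f^λ = n! / Π hook(c), product over all cells c of the Young diagram. For λ = (3, 3, 3, 2, 2, 2, 2, 2, 2), n = 21 boxes. Hook lengths by row (left-to-right, top-to-bottom): [11, 10, 3]; [10, 9, 2]; [9, 8, 1]; [7, 6]; [6, 5]; [5, 4]; [4, 3]; [3, 2]; [2, 1]. Product of hooks = 15519651840000. So f^λ = 21! / 15519651840000 = 51090942171709440000 / 15519651840000 = 3292016.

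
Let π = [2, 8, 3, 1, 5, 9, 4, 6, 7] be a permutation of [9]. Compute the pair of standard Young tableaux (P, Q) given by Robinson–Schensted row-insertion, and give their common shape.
P = [1, 3, 4, 6, 7] / [2, 5, 9] / [8];  Q = [1, 2, 5, 6, 9] / [3, 7, 8] / [4];  common shape = (5, 3, 1)

Row-insert the values π_1, π_2, … into P one at a time, bumping the leftmost entry strictly greater than the inserted value down to the next row. The recording tableau Q records, in position (i, j), the step at which that cell was added to P.
  Insert 2 (step 1): P = [2];  Q = [1]
  Insert 8 (step 2): P = [2, 8];  Q = [1, 2]
  Insert 3 (step 3): P = [2, 3] / [8];  Q = [1, 2] / [3]
  Insert 1 (step 4): P = [1, 3] / [2] / [8];  Q = [1, 2] / [3] / [4]
  Insert 5 (step 5): P = [1, 3, 5] / [2] / [8];  Q = [1, 2, 5] / [3] / [4]
  Insert 9 (step 6): P = [1, 3, 5, 9] / [2] / [8];  Q = [1, 2, 5, 6] / [3] / [4]
  Insert 4 (step 7): P = [1, 3, 4, 9] / [2, 5] / [8];  Q = [1, 2, 5, 6] / [3, 7] / [4]
  Insert 6 (step 8): P = [1, 3, 4, 6] / [2, 5, 9] / [8];  Q = [1, 2, 5, 6] / [3, 7, 8] / [4]
  Insert 7 (step 9): P = [1, 3, 4, 6, 7] / [2, 5, 9] / [8];  Q = [1, 2, 5, 6, 9] / [3, 7, 8] / [4]
Final shape: (5, 3, 1).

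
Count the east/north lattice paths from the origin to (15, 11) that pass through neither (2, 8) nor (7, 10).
Number of paths = 7534433

Inclusion–exclusion. Total paths: C(26, 15) = 7726160. Through P₁: C(10, 2)·C(16, 13) = 25200. Through P₂: C(17, 7)·C(9, 8) = 175032. Since P₁ is strictly southwest of P₂, a monotone path through both must visit P₁ then P₂; paths through both = C(10, 2)·C(7, 5)·C(9, 8) = 8505. Avoid both = 7726160 − 25200 − 175032 + 8505 = 7534433.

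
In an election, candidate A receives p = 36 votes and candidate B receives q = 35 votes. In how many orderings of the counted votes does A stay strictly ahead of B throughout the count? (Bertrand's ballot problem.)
Strict-lead orderings = 3116285494907301262

Total orderings of the 71 votes with 36 for A: C(71, 36) = 221256270138418389602. By the Bertrand ballot formula (Cycle Lemma / reflection principle), the number of orderings in which A is strictly ahead of B throughout is (p − q)/(p + q) · C(p + q, p) = (36 − 35)/(36 + 35) · 221256270138418389602 = 3116285494907301262.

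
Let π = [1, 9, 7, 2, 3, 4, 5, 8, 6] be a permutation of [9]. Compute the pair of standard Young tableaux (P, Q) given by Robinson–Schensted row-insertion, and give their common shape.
P = [1, 2, 3, 4, 5, 6] / [7, 8] / [9];  Q = [1, 2, 5, 6, 7, 8] / [3, 9] / [4];  common shape = (6, 2, 1)

Row-insert the values π_1, π_2, … into P one at a time, bumping the leftmost entry strictly greater than the inserted value down to the next row. The recording tableau Q records, in position (i, j), the step at which that cell was added to P.
  Insert 1 (step 1): P = [1];  Q = [1]
  Insert 9 (step 2): P = [1, 9];  Q = [1, 2]
  Insert 7 (step 3): P = [1, 7] / [9];  Q = [1, 2] / [3]
  Insert 2 (step 4): P = [1, 2] / [7] / [9];  Q = [1, 2] / [3] / [4]
  Insert 3 (step 5): P = [1, 2, 3] / [7] / [9];  Q = [1, 2, 5] / [3] / [4]
  Insert 4 (step 6): P = [1, 2, 3, 4] / [7] / [9];  Q = [1, 2, 5, 6] / [3] / [4]
  Insert 5 (step 7): P = [1, 2, 3, 4, 5] / [7] / [9];  Q = [1, 2, 5, 6, 7] / [3] / [4]
  Insert 8 (step 8): P = [1, 2, 3, 4, 5, 8] / [7] / [9];  Q = [1, 2, 5, 6, 7, 8] / [3] / [4]
  Insert 6 (step 9): P = [1, 2, 3, 4, 5, 6] / [7, 8] / [9];  Q = [1, 2, 5, 6, 7, 8] / [3, 9] / [4]
Final shape: (6, 2, 1).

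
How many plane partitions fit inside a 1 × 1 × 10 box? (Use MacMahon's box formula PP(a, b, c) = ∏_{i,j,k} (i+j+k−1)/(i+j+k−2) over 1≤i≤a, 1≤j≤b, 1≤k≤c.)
PP(1, 1, 10) = 11

Evaluate the triple product over i = 1..1, j = 1..1, k = 1..10. The factors are (2/1) · (3/2) · (4/3) · (5/4) · (6/5) · (7/6) · (8/7) · (9/8) · … (10 factors total). The numerators and denominators telescope so the product is an integer; carrying out the multiplication exactly gives PP(1, 1, 10) = 11.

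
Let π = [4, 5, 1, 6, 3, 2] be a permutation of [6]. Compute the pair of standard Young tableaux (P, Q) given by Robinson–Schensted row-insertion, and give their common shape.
P = [1, 2, 6] / [3, 5] / [4];  Q = [1, 2, 4] / [3, 5] / [6];  common shape = (3, 2, 1)

Row-insert the values π_1, π_2, … into P one at a time, bumping the leftmost entry strictly greater than the inserted value down to the next row. The recording tableau Q records, in position (i, j), the step at which that cell was added to P.
  Insert 4 (step 1): P = [4];  Q = [1]
  Insert 5 (step 2): P = [4, 5];  Q = [1, 2]
  Insert 1 (step 3): P = [1, 5] / [4];  Q = [1, 2] / [3]
  Insert 6 (step 4): P = [1, 5, 6] / [4];  Q = [1, 2, 4] / [3]
  Insert 3 (step 5): P = [1, 3, 6] / [4, 5];  Q = [1, 2, 4] / [3, 5]
  Insert 2 (step 6): P = [1, 2, 6] / [3, 5] / [4];  Q = [1, 2, 4] / [3, 5] / [6]
Final shape: (3, 2, 1).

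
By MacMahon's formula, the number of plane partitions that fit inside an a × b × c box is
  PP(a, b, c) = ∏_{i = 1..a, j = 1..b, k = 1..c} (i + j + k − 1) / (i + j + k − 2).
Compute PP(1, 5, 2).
PP(1, 5, 2) = 21

Evaluate the triple product over i = 1..1, j = 1..5, k = 1..2. The factors are (2/1) · (3/2) · (3/2) · (4/3) · (4/3) · (5/4) · (5/4) · (6/5) · … (10 factors total). The numerators and denominators telescope so the product is an integer; carrying out the multiplication exactly gives PP(1, 5, 2) = 21.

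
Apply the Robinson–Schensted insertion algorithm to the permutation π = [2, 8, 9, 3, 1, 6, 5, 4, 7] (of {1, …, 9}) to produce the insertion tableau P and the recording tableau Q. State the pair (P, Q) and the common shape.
P = [1, 3, 4, 7] / [2, 5] / [6, 9] / [8];  Q = [1, 2, 3, 9] / [4, 6] / [5, 7] / [8];  common shape = (4, 2, 2, 1)

Row-insert the values π_1, π_2, … into P one at a time, bumping the leftmost entry strictly greater than the inserted value down to the next row. The recording tableau Q records, in position (i, j), the step at which that cell was added to P.
  Insert 2 (step 1): P = [2];  Q = [1]
  Insert 8 (step 2): P = [2, 8];  Q = [1, 2]
  Insert 9 (step 3): P = [2, 8, 9];  Q = [1, 2, 3]
  Insert 3 (step 4): P = [2, 3, 9] / [8];  Q = [1, 2, 3] / [4]
  Insert 1 (step 5): P = [1, 3, 9] / [2] / [8];  Q = [1, 2, 3] / [4] / [5]
  Insert 6 (step 6): P = [1, 3, 6] / [2, 9] / [8];  Q = [1, 2, 3] / [4, 6] / [5]
  Insert 5 (step 7): P = [1, 3, 5] / [2, 6] / [8, 9];  Q = [1, 2, 3] / [4, 6] / [5, 7]
  Insert 4 (step 8): P = [1, 3, 4] / [2, 5] / [6, 9] / [8];  Q = [1, 2, 3] / [4, 6] / [5, 7] / [8]
  Insert 7 (step 9): P = [1, 3, 4, 7] / [2, 5] / [6, 9] / [8];  Q = [1, 2, 3, 9] / [4, 6] / [5, 7] / [8]
Final shape: (4, 2, 2, 1).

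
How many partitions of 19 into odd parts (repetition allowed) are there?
p_odd(19) = 54

Enumerate partitions using only odd parts via the recurrence o(n, m) = o(n, m−2) + o(n−m, m) over odd m, starting from the largest odd part ≤ n. This gives p_odd(19) = 54. (Euler's theorem: equals the count of distinct-part partitions.)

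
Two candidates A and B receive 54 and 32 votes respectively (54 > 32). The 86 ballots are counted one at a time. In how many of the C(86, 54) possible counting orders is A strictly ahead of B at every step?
Strict-lead orderings = 102031861477455881948130

Total orderings of the 86 votes with 54 for A: C(86, 54) = 398851822139145720342690. By the Bertrand ballot formula (Cycle Lemma / reflection principle), the number of orderings in which A is strictly ahead of B throughout is (p − q)/(p + q) · C(p + q, p) = (54 − 32)/(54 + 32) · 398851822139145720342690 = 102031861477455881948130.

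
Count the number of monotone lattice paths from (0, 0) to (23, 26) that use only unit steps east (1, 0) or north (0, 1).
Number of paths = 58343356817424

A monotone lattice path from (0, 0) to (23, 26) consists of 23 east steps and 26 north steps in some order, so it is determined by which 23 of the 49 steps are east. The count is C(49, 23) = 58343356817424.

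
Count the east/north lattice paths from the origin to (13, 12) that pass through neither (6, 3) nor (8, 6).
Number of paths = 3240034

Inclusion–exclusion. Total paths: C(25, 13) = 5200300. Through P₁: C(9, 6)·C(16, 7) = 960960. Through P₂: C(14, 8)·C(11, 5) = 1387386. Since P₁ is strictly southwest of P₂, a monotone path through both must visit P₁ then P₂; paths through both = C(9, 6)·C(5, 2)·C(11, 5) = 388080. Avoid both = 5200300 − 960960 − 1387386 + 388080 = 3240034.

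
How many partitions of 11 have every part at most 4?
p(11, parts ≤ 4) = 27

Partitions of 11 with all parts ≤ 4: 4+4+3, 4+4+2+1, 4+4+1+1+1, 4+3+3+1, 4+3+2+2, 4+3+2+1+1, 4+3+1+1+1+1, 4+2+2+2+1, 4+2+2+1+1+1, 4+2+1+1+1+1+1, 4+1+1+1+1+1+1+1, 3+3+3+2, 3+3+3+1+1, 3+3+2+2+1, 3+3+2+1+1+1, 3+3+1+1+1+1+1, 3+2+2+2+2, 3+2+2+2+1+1, 3+2+2+1+1+1+1, 3+2+1+1+1+1+1+1, 3+1+1+1+1+1+1+1+1, 2+2+2+2+2+1, 2+2+2+2+1+1+1, 2+2+2+1+1+1+1+1, 2+2+1+1+1+1+1+1+1, 2+1+1+1+1+1+1+1+1+1, 1+1+1+1+1+1+1+1+1+1+1. Count = 27.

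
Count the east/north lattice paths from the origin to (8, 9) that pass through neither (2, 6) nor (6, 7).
Number of paths = 12502

Inclusion–exclusion. Total paths: C(17, 8) = 24310. Through P₁: C(8, 2)·C(9, 6) = 2352. Through P₂: C(13, 6)·C(4, 2) = 10296. Since P₁ is strictly southwest of P₂, a monotone path through both must visit P₁ then P₂; paths through both = C(8, 2)·C(5, 4)·C(4, 2) = 840. Avoid both = 24310 − 2352 − 10296 + 840 = 12502.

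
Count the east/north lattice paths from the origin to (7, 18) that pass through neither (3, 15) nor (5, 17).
Number of paths = 387826

Inclusion–exclusion. Total paths: C(25, 7) = 480700. Through P₁: C(18, 3)·C(7, 4) = 28560. Through P₂: C(22, 5)·C(3, 2) = 79002. Since P₁ is strictly southwest of P₂, a monotone path through both must visit P₁ then P₂; paths through both = C(18, 3)·C(4, 2)·C(3, 2) = 14688. Avoid both = 480700 − 28560 − 79002 + 14688 = 387826.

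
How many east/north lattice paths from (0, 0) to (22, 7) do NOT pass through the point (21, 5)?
Number of paths = 1363440

Total paths from (0, 0) to (22, 7): C(29, 22) = 1560780. Paths through (21, 5): (paths (0, 0) → (21, 5)) × (paths (21, 5) → (22, 7)) = C(26, 21) · C(3, 1) = 65780 · 3 = 197340. Avoidance count = 1560780 − 197340 = 1363440.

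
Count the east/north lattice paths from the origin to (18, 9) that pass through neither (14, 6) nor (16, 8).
Number of paths = 1821492

Inclusion–exclusion. Total paths: C(27, 18) = 4686825. Through P₁: C(20, 14)·C(7, 4) = 1356600. Through P₂: C(24, 16)·C(3, 2) = 2206413. Since P₁ is strictly southwest of P₂, a monotone path through both must visit P₁ then P₂; paths through both = C(20, 14)·C(4, 2)·C(3, 2) = 697680. Avoid both = 4686825 − 1356600 − 2206413 + 697680 = 1821492.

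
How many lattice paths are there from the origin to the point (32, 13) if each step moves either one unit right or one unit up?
Number of paths = 73006209045

A monotone lattice path from (0, 0) to (32, 13) consists of 32 east steps and 13 north steps in some order, so it is determined by which 32 of the 45 steps are east. The count is C(45, 32) = 73006209045.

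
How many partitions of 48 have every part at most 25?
p(48, parts ≤ 25) = 142765

Use the recurrence p(n, m) = p(n, m−1) + p(n−m, m): either the largest part is < m (count p(n, m−1)) or the largest part is exactly m (remove one copy of m, count p(n−m, m)). With p(0, ·) = 1 this gives p(48, parts ≤ 25) = 142765. (By conjugating Young diagrams, this also counts partitions of 48 into at most 25 parts.)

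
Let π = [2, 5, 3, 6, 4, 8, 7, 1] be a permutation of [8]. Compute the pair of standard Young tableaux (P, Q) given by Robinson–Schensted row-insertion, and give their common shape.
P = [1, 3, 4, 7] / [2, 6, 8] / [5];  Q = [1, 2, 4, 6] / [3, 5, 7] / [8];  common shape = (4, 3, 1)

Row-insert the values π_1, π_2, … into P one at a time, bumping the leftmost entry strictly greater than the inserted value down to the next row. The recording tableau Q records, in position (i, j), the step at which that cell was added to P.
  Insert 2 (step 1): P = [2];  Q = [1]
  Insert 5 (step 2): P = [2, 5];  Q = [1, 2]
  Insert 3 (step 3): P = [2, 3] / [5];  Q = [1, 2] / [3]
  Insert 6 (step 4): P = [2, 3, 6] / [5];  Q = [1, 2, 4] / [3]
  Insert 4 (step 5): P = [2, 3, 4] / [5, 6];  Q = [1, 2, 4] / [3, 5]
  Insert 8 (step 6): P = [2, 3, 4, 8] / [5, 6];  Q = [1, 2, 4, 6] / [3, 5]
  Insert 7 (step 7): P = [2, 3, 4, 7] / [5, 6, 8];  Q = [1, 2, 4, 6] / [3, 5, 7]
  Insert 1 (step 8): P = [1, 3, 4, 7] / [2, 6, 8] / [5];  Q = [1, 2, 4, 6] / [3, 5, 7] / [8]
Final shape: (4, 3, 1).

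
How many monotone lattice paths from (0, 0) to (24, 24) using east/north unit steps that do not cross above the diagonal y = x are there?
C_24 = 1289904147324

These NE paths below the diagonal are counted by the Catalan number C_n = (1/(n + 1)) · C(2n, n). For n = 24: C_24 = (1/25) · C(48, 24) = 32247603683100/25 = 1289904147324.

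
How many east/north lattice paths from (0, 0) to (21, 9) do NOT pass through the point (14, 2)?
Number of paths = 13895310

Total paths from (0, 0) to (21, 9): C(30, 21) = 14307150. Paths through (14, 2): (paths (0, 0) → (14, 2)) × (paths (14, 2) → (21, 9)) = C(16, 14) · C(14, 7) = 120 · 3432 = 411840. Avoidance count = 14307150 − 411840 = 13895310.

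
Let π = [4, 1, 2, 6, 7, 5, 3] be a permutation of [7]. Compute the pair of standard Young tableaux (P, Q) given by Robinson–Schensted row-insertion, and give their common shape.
P = [1, 2, 3, 7] / [4, 5] / [6];  Q = [1, 3, 4, 5] / [2, 6] / [7];  common shape = (4, 2, 1)

Row-insert the values π_1, π_2, … into P one at a time, bumping the leftmost entry strictly greater than the inserted value down to the next row. The recording tableau Q records, in position (i, j), the step at which that cell was added to P.
  Insert 4 (step 1): P = [4];  Q = [1]
  Insert 1 (step 2): P = [1] / [4];  Q = [1] / [2]
  Insert 2 (step 3): P = [1, 2] / [4];  Q = [1, 3] / [2]
  Insert 6 (step 4): P = [1, 2, 6] / [4];  Q = [1, 3, 4] / [2]
  Insert 7 (step 5): P = [1, 2, 6, 7] / [4];  Q = [1, 3, 4, 5] / [2]
  Insert 5 (step 6): P = [1, 2, 5, 7] / [4, 6];  Q = [1, 3, 4, 5] / [2, 6]
  Insert 3 (step 7): P = [1, 2, 3, 7] / [4, 5] / [6];  Q = [1, 3, 4, 5] / [2, 6] / [7]
Final shape: (4, 2, 1).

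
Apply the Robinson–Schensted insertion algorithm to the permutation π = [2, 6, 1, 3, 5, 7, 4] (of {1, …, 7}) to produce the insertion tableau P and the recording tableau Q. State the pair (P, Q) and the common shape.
P = [1, 3, 4, 7] / [2, 5] / [6];  Q = [1, 2, 5, 6] / [3, 4] / [7];  common shape = (4, 2, 1)

Row-insert the values π_1, π_2, … into P one at a time, bumping the leftmost entry strictly greater than the inserted value down to the next row. The recording tableau Q records, in position (i, j), the step at which that cell was added to P.
  Insert 2 (step 1): P = [2];  Q = [1]
  Insert 6 (step 2): P = [2, 6];  Q = [1, 2]
  Insert 1 (step 3): P = [1, 6] / [2];  Q = [1, 2] / [3]
  Insert 3 (step 4): P = [1, 3] / [2, 6];  Q = [1, 2] / [3, 4]
  Insert 5 (step 5): P = [1, 3, 5] / [2, 6];  Q = [1, 2, 5] / [3, 4]
  Insert 7 (step 6): P = [1, 3, 5, 7] / [2, 6];  Q = [1, 2, 5, 6] / [3, 4]
  Insert 4 (step 7): P = [1, 3, 4, 7] / [2, 5] / [6];  Q = [1, 2, 5, 6] / [3, 4] / [7]
Final shape: (4, 2, 1).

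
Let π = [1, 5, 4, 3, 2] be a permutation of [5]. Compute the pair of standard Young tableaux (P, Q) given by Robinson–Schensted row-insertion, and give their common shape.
P = [1, 2] / [3] / [4] / [5];  Q = [1, 2] / [3] / [4] / [5];  common shape = (2, 1, 1, 1)

Row-insert the values π_1, π_2, … into P one at a time, bumping the leftmost entry strictly greater than the inserted value down to the next row. The recording tableau Q records, in position (i, j), the step at which that cell was added to P.
  Insert 1 (step 1): P = [1];  Q = [1]
  Insert 5 (step 2): P = [1, 5];  Q = [1, 2]
  Insert 4 (step 3): P = [1, 4] / [5];  Q = [1, 2] / [3]
  Insert 3 (step 4): P = [1, 3] / [4] / [5];  Q = [1, 2] / [3] / [4]
  Insert 2 (step 5): P = [1, 2] / [3] / [4] / [5];  Q = [1, 2] / [3] / [4] / [5]
Final shape: (2, 1, 1, 1).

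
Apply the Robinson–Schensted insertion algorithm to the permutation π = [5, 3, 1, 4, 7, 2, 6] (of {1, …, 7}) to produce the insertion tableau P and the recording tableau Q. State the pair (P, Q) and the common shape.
P = [1, 2, 6] / [3, 4, 7] / [5];  Q = [1, 4, 5] / [2, 6, 7] / [3];  common shape = (3, 3, 1)

Row-insert the values π_1, π_2, … into P one at a time, bumping the leftmost entry strictly greater than the inserted value down to the next row. The recording tableau Q records, in position (i, j), the step at which that cell was added to P.
  Insert 5 (step 1): P = [5];  Q = [1]
  Insert 3 (step 2): P = [3] / [5];  Q = [1] / [2]
  Insert 1 (step 3): P = [1] / [3] / [5];  Q = [1] / [2] / [3]
  Insert 4 (step 4): P = [1, 4] / [3] / [5];  Q = [1, 4] / [2] / [3]
  Insert 7 (step 5): P = [1, 4, 7] / [3] / [5];  Q = [1, 4, 5] / [2] / [3]
  Insert 2 (step 6): P = [1, 2, 7] / [3, 4] / [5];  Q = [1, 4, 5] / [2, 6] / [3]
  Insert 6 (step 7): P = [1, 2, 6] / [3, 4, 7] / [5];  Q = [1, 4, 5] / [2, 6, 7] / [3]
Final shape: (3, 3, 1).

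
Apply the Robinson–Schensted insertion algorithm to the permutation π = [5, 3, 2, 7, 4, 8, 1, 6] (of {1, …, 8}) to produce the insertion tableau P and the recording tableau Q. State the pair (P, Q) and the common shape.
P = [1, 4, 6] / [2, 7, 8] / [3] / [5];  Q = [1, 4, 6] / [2, 5, 8] / [3] / [7];  common shape = (3, 3, 1, 1)

Row-insert the values π_1, π_2, … into P one at a time, bumping the leftmost entry strictly greater than the inserted value down to the next row. The recording tableau Q records, in position (i, j), the step at which that cell was added to P.
  Insert 5 (step 1): P = [5];  Q = [1]
  Insert 3 (step 2): P = [3] / [5];  Q = [1] / [2]
  Insert 2 (step 3): P = [2] / [3] / [5];  Q = [1] / [2] / [3]
  Insert 7 (step 4): P = [2, 7] / [3] / [5];  Q = [1, 4] / [2] / [3]
  Insert 4 (step 5): P = [2, 4] / [3, 7] / [5];  Q = [1, 4] / [2, 5] / [3]
  Insert 8 (step 6): P = [2, 4, 8] / [3, 7] / [5];  Q = [1, 4, 6] / [2, 5] / [3]
  Insert 1 (step 7): P = [1, 4, 8] / [2, 7] / [3] / [5];  Q = [1, 4, 6] / [2, 5] / [3] / [7]
  Insert 6 (step 8): P = [1, 4, 6] / [2, 7, 8] / [3] / [5];  Q = [1, 4, 6] / [2, 5, 8] / [3] / [7]
Final shape: (3, 3, 1, 1).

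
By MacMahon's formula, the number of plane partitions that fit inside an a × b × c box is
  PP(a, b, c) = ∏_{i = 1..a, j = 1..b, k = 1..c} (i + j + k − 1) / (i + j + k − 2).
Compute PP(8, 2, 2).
PP(8, 2, 2) = 825

Evaluate the triple product over i = 1..8, j = 1..2, k = 1..2. The factors are (2/1) · (3/2) · (3/2) · (4/3) · (3/2) · (4/3) · (4/3) · (5/4) · … (32 factors total). The numerators and denominators telescope so the product is an integer; carrying out the multiplication exactly gives PP(8, 2, 2) = 825.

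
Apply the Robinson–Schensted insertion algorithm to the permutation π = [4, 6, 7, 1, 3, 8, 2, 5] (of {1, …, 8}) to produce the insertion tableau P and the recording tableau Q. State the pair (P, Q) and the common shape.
P = [1, 2, 5, 8] / [3, 6, 7] / [4];  Q = [1, 2, 3, 6] / [4, 5, 8] / [7];  common shape = (4, 3, 1)

Row-insert the values π_1, π_2, … into P one at a time, bumping the leftmost entry strictly greater than the inserted value down to the next row. The recording tableau Q records, in position (i, j), the step at which that cell was added to P.
  Insert 4 (step 1): P = [4];  Q = [1]
  Insert 6 (step 2): P = [4, 6];  Q = [1, 2]
  Insert 7 (step 3): P = [4, 6, 7];  Q = [1, 2, 3]
  Insert 1 (step 4): P = [1, 6, 7] / [4];  Q = [1, 2, 3] / [4]
  Insert 3 (step 5): P = [1, 3, 7] / [4, 6];  Q = [1, 2, 3] / [4, 5]
  Insert 8 (step 6): P = [1, 3, 7, 8] / [4, 6];  Q = [1, 2, 3, 6] / [4, 5]
  Insert 2 (step 7): P = [1, 2, 7, 8] / [3, 6] / [4];  Q = [1, 2, 3, 6] / [4, 5] / [7]
  Insert 5 (step 8): P = [1, 2, 5, 8] / [3, 6, 7] / [4];  Q = [1, 2, 3, 6] / [4, 5, 8] / [7]
Final shape: (4, 3, 1).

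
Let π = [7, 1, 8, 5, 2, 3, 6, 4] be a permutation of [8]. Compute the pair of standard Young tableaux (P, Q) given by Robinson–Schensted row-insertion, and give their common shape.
P = [1, 2, 3, 4] / [5, 6] / [7, 8];  Q = [1, 3, 6, 7] / [2, 4] / [5, 8];  common shape = (4, 2, 2)

Row-insert the values π_1, π_2, … into P one at a time, bumping the leftmost entry strictly greater than the inserted value down to the next row. The recording tableau Q records, in position (i, j), the step at which that cell was added to P.
  Insert 7 (step 1): P = [7];  Q = [1]
  Insert 1 (step 2): P = [1] / [7];  Q = [1] / [2]
  Insert 8 (step 3): P = [1, 8] / [7];  Q = [1, 3] / [2]
  Insert 5 (step 4): P = [1, 5] / [7, 8];  Q = [1, 3] / [2, 4]
  Insert 2 (step 5): P = [1, 2] / [5, 8] / [7];  Q = [1, 3] / [2, 4] / [5]
  Insert 3 (step 6): P = [1, 2, 3] / [5, 8] / [7];  Q = [1, 3, 6] / [2, 4] / [5]
  Insert 6 (step 7): P = [1, 2, 3, 6] / [5, 8] / [7];  Q = [1, 3, 6, 7] / [2, 4] / [5]
  Insert 4 (step 8): P = [1, 2, 3, 4] / [5, 6] / [7, 8];  Q = [1, 3, 6, 7] / [2, 4] / [5, 8]
Final shape: (4, 2, 2).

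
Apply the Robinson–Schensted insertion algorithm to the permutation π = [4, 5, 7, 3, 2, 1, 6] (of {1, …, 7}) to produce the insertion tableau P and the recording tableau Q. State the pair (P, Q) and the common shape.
P = [1, 5, 6] / [2, 7] / [3] / [4];  Q = [1, 2, 3] / [4, 7] / [5] / [6];  common shape = (3, 2, 1, 1)

Row-insert the values π_1, π_2, … into P one at a time, bumping the leftmost entry strictly greater than the inserted value down to the next row. The recording tableau Q records, in position (i, j), the step at which that cell was added to P.
  Insert 4 (step 1): P = [4];  Q = [1]
  Insert 5 (step 2): P = [4, 5];  Q = [1, 2]
  Insert 7 (step 3): P = [4, 5, 7];  Q = [1, 2, 3]
  Insert 3 (step 4): P = [3, 5, 7] / [4];  Q = [1, 2, 3] / [4]
  Insert 2 (step 5): P = [2, 5, 7] / [3] / [4];  Q = [1, 2, 3] / [4] / [5]
  Insert 1 (step 6): P = [1, 5, 7] / [2] / [3] / [4];  Q = [1, 2, 3] / [4] / [5] / [6]
  Insert 6 (step 7): P = [1, 5, 6] / [2, 7] / [3] / [4];  Q = [1, 2, 3] / [4, 7] / [5] / [6]
Final shape: (3, 2, 1, 1).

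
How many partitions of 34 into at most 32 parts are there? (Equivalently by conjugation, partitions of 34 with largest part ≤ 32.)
p(34, parts ≤ 32) = 12308

Use the recurrence p(n, m) = p(n, m−1) + p(n−m, m): either the largest part is < m (count p(n, m−1)) or the largest part is exactly m (remove one copy of m, count p(n−m, m)). With p(0, ·) = 1 this gives p(34, parts ≤ 32) = 12308. (By conjugating Young diagrams, this also counts partitions of 34 into at most 32 parts.)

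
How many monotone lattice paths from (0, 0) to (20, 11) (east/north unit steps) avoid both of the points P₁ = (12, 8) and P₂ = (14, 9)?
Number of paths = 51587425

Inclusion–exclusion. Total paths: C(31, 20) = 84672315. Through P₁: C(20, 12)·C(11, 8) = 20785050. Through P₂: C(23, 14)·C(8, 6) = 22881320. Since P₁ is strictly southwest of P₂, a monotone path through both must visit P₁ then P₂; paths through both = C(20, 12)·C(3, 2)·C(8, 6) = 10581480. Avoid both = 84672315 − 20785050 − 22881320 + 10581480 = 51587425.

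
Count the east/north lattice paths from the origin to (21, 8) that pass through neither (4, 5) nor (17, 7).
Number of paths = 2484135

Inclusion–exclusion. Total paths: C(29, 21) = 4292145. Through P₁: C(9, 4)·C(20, 17) = 143640. Through P₂: C(24, 17)·C(5, 4) = 1730520. Since P₁ is strictly southwest of P₂, a monotone path through both must visit P₁ then P₂; paths through both = C(9, 4)·C(15, 13)·C(5, 4) = 66150. Avoid both = 4292145 − 143640 − 1730520 + 66150 = 2484135.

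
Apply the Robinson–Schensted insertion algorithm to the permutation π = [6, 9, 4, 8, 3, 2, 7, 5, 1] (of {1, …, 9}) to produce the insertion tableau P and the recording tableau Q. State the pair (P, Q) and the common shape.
P = [1, 5] / [2, 7] / [3, 8] / [4, 9] / [6];  Q = [1, 2] / [3, 4] / [5, 7] / [6, 8] / [9];  common shape = (2, 2, 2, 2, 1)

Row-insert the values π_1, π_2, … into P one at a time, bumping the leftmost entry strictly greater than the inserted value down to the next row. The recording tableau Q records, in position (i, j), the step at which that cell was added to P.
  Insert 6 (step 1): P = [6];  Q = [1]
  Insert 9 (step 2): P = [6, 9];  Q = [1, 2]
  Insert 4 (step 3): P = [4, 9] / [6];  Q = [1, 2] / [3]
  Insert 8 (step 4): P = [4, 8] / [6, 9];  Q = [1, 2] / [3, 4]
  Insert 3 (step 5): P = [3, 8] / [4, 9] / [6];  Q = [1, 2] / [3, 4] / [5]
  Insert 2 (step 6): P = [2, 8] / [3, 9] / [4] / [6];  Q = [1, 2] / [3, 4] / [5] / [6]
  Insert 7 (step 7): P = [2, 7] / [3, 8] / [4, 9] / [6];  Q = [1, 2] / [3, 4] / [5, 7] / [6]
  Insert 5 (step 8): P = [2, 5] / [3, 7] / [4, 8] / [6, 9];  Q = [1, 2] / [3, 4] / [5, 7] / [6, 8]
  Insert 1 (step 9): P = [1, 5] / [2, 7] / [3, 8] / [4, 9] / [6];  Q = [1, 2] / [3, 4] / [5, 7] / [6, 8] / [9]
Final shape: (2, 2, 2, 2, 1).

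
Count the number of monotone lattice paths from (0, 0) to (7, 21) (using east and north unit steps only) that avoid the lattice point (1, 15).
Number of paths = 1169256

Total paths from (0, 0) to (7, 21): C(28, 7) = 1184040. Paths through (1, 15): (paths (0, 0) → (1, 15)) × (paths (1, 15) → (7, 21)) = C(16, 1) · C(12, 6) = 16 · 924 = 14784. Avoidance count = 1184040 − 14784 = 1169256.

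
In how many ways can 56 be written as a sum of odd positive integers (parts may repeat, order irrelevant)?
p_odd(56) = 7108

Enumerate partitions using only odd parts via the recurrence o(n, m) = o(n, m−2) + o(n−m, m) over odd m, starting from the largest odd part ≤ n. This gives p_odd(56) = 7108. (Euler's theorem: equals the count of distinct-part partitions.)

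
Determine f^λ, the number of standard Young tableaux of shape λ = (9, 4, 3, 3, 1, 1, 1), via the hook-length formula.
# SYT of shape (9, 4, 3, 3, 1, 1, 1) = 1489872384

Hook-length formula: f^λ = n! / Π hook(c), product over all cells c of the Young diagram. For λ = (9, 4, 3, 3, 1, 1, 1), n = 22 boxes. Hook lengths by row (left-to-right, top-to-bottom): [15, 11, 10, 7, 5, 4, 3, 2, 1]; [9, 5, 4, 1]; [7, 3, 2]; [6, 2, 1]; [3]; [2]; [1]. Product of hooks = 754427520000. So f^λ = 22! / 754427520000 = 1124000727777607680000 / 754427520000 = 1489872384.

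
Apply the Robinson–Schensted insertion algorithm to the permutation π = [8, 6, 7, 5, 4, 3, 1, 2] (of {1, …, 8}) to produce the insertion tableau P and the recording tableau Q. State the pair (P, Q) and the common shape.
P = [1, 2] / [3, 7] / [4] / [5] / [6] / [8];  Q = [1, 3] / [2, 8] / [4] / [5] / [6] / [7];  common shape = (2, 2, 1, 1, 1, 1)

Row-insert the values π_1, π_2, … into P one at a time, bumping the leftmost entry strictly greater than the inserted value down to the next row. The recording tableau Q records, in position (i, j), the step at which that cell was added to P.
  Insert 8 (step 1): P = [8];  Q = [1]
  Insert 6 (step 2): P = [6] / [8];  Q = [1] / [2]
  Insert 7 (step 3): P = [6, 7] / [8];  Q = [1, 3] / [2]
  Insert 5 (step 4): P = [5, 7] / [6] / [8];  Q = [1, 3] / [2] / [4]
  Insert 4 (step 5): P = [4, 7] / [5] / [6] / [8];  Q = [1, 3] / [2] / [4] / [5]
  Insert 3 (step 6): P = [3, 7] / [4] / [5] / [6] / [8];  Q = [1, 3] / [2] / [4] / [5] / [6]
  Insert 1 (step 7): P = [1, 7] / [3] / [4] / [5] / [6] / [8];  Q = [1, 3] / [2] / [4] / [5] / [6] / [7]
  Insert 2 (step 8): P = [1, 2] / [3, 7] / [4] / [5] / [6] / [8];  Q = [1, 3] / [2, 8] / [4] / [5] / [6] / [7]
Final shape: (2, 2, 1, 1, 1, 1).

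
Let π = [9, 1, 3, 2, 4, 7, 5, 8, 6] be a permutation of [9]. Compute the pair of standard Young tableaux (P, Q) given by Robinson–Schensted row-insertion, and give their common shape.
P = [1, 2, 4, 5, 6] / [3, 7, 8] / [9];  Q = [1, 3, 5, 6, 8] / [2, 7, 9] / [4];  common shape = (5, 3, 1)

Row-insert the values π_1, π_2, … into P one at a time, bumping the leftmost entry strictly greater than the inserted value down to the next row. The recording tableau Q records, in position (i, j), the step at which that cell was added to P.
  Insert 9 (step 1): P = [9];  Q = [1]
  Insert 1 (step 2): P = [1] / [9];  Q = [1] / [2]
  Insert 3 (step 3): P = [1, 3] / [9];  Q = [1, 3] / [2]
  Insert 2 (step 4): P = [1, 2] / [3] / [9];  Q = [1, 3] / [2] / [4]
  Insert 4 (step 5): P = [1, 2, 4] / [3] / [9];  Q = [1, 3, 5] / [2] / [4]
  Insert 7 (step 6): P = [1, 2, 4, 7] / [3] / [9];  Q = [1, 3, 5, 6] / [2] / [4]
  Insert 5 (step 7): P = [1, 2, 4, 5] / [3, 7] / [9];  Q = [1, 3, 5, 6] / [2, 7] / [4]
  Insert 8 (step 8): P = [1, 2, 4, 5, 8] / [3, 7] / [9];  Q = [1, 3, 5, 6, 8] / [2, 7] / [4]
  Insert 6 (step 9): P = [1, 2, 4, 5, 6] / [3, 7, 8] / [9];  Q = [1, 3, 5, 6, 8] / [2, 7, 9] / [4]
Final shape: (5, 3, 1).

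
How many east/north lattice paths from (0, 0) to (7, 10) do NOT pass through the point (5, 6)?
Number of paths = 12518

Total paths from (0, 0) to (7, 10): C(17, 7) = 19448. Paths through (5, 6): (paths (0, 0) → (5, 6)) × (paths (5, 6) → (7, 10)) = C(11, 5) · C(6, 2) = 462 · 15 = 6930. Avoidance count = 19448 − 6930 = 12518.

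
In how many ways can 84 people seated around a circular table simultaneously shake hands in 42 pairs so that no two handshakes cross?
C_42 = 39044429911904443959240

These noncrossing handshakes are counted by the Catalan number C_n = (1/(n + 1)) · C(2n, n). For n = 42: C_42 = (1/43) · C(84, 42) = 1678910486211891090247320/43 = 39044429911904443959240.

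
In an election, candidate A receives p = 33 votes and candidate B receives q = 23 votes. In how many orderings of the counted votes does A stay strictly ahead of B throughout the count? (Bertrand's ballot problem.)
Strict-lead orderings = 565588532895750

Total orderings of the 56 votes with 33 for A: C(56, 33) = 3167295784216200. By the Bertrand ballot formula (Cycle Lemma / reflection principle), the number of orderings in which A is strictly ahead of B throughout is (p − q)/(p + q) · C(p + q, p) = (33 − 23)/(33 + 23) · 3167295784216200 = 565588532895750.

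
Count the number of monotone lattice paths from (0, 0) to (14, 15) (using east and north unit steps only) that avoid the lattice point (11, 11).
Number of paths = 52868640

Total paths from (0, 0) to (14, 15): C(29, 14) = 77558760. Paths through (11, 11): (paths (0, 0) → (11, 11)) × (paths (11, 11) → (14, 15)) = C(22, 11) · C(7, 3) = 705432 · 35 = 24690120. Avoidance count = 77558760 − 24690120 = 52868640.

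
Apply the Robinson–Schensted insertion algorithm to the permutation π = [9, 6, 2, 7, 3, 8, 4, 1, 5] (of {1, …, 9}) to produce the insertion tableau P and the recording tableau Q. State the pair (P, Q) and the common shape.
P = [1, 3, 4, 5] / [2, 7, 8] / [6] / [9];  Q = [1, 4, 6, 9] / [2, 5, 7] / [3] / [8];  common shape = (4, 3, 1, 1)

Row-insert the values π_1, π_2, … into P one at a time, bumping the leftmost entry strictly greater than the inserted value down to the next row. The recording tableau Q records, in position (i, j), the step at which that cell was added to P.
  Insert 9 (step 1): P = [9];  Q = [1]
  Insert 6 (step 2): P = [6] / [9];  Q = [1] / [2]
  Insert 2 (step 3): P = [2] / [6] / [9];  Q = [1] / [2] / [3]
  Insert 7 (step 4): P = [2, 7] / [6] / [9];  Q = [1, 4] / [2] / [3]
  Insert 3 (step 5): P = [2, 3] / [6, 7] / [9];  Q = [1, 4] / [2, 5] / [3]
  Insert 8 (step 6): P = [2, 3, 8] / [6, 7] / [9];  Q = [1, 4, 6] / [2, 5] / [3]
  Insert 4 (step 7): P = [2, 3, 4] / [6, 7, 8] / [9];  Q = [1, 4, 6] / [2, 5, 7] / [3]
  Insert 1 (step 8): P = [1, 3, 4] / [2, 7, 8] / [6] / [9];  Q = [1, 4, 6] / [2, 5, 7] / [3] / [8]
  Insert 5 (step 9): P = [1, 3, 4, 5] / [2, 7, 8] / [6] / [9];  Q = [1, 4, 6, 9] / [2, 5, 7] / [3] / [8]
Final shape: (4, 3, 1, 1).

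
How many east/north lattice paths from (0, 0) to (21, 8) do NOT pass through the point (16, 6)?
Number of paths = 2725272

Total paths from (0, 0) to (21, 8): C(29, 21) = 4292145. Paths through (16, 6): (paths (0, 0) → (16, 6)) × (paths (16, 6) → (21, 8)) = C(22, 16) · C(7, 5) = 74613 · 21 = 1566873. Avoidance count = 4292145 − 1566873 = 2725272.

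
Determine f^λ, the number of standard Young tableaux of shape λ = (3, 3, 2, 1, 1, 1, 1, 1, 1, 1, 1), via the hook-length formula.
# SYT of shape (3, 3, 2, 1, 1, 1, 1, 1, 1, 1, 1) = 13860

Hook-length formula: f^λ = n! / Π hook(c), product over all cells c of the Young diagram. For λ = (3, 3, 2, 1, 1, 1, 1, 1, 1, 1, 1), n = 16 boxes. Hook lengths by row (left-to-right, top-to-bottom): [13, 4, 2]; [12, 3, 1]; [10, 1]; [8]; [7]; [6]; [5]; [4]; [3]; [2]; [1]. Product of hooks = 1509580800. So f^λ = 16! / 1509580800 = 20922789888000 / 1509580800 = 13860.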